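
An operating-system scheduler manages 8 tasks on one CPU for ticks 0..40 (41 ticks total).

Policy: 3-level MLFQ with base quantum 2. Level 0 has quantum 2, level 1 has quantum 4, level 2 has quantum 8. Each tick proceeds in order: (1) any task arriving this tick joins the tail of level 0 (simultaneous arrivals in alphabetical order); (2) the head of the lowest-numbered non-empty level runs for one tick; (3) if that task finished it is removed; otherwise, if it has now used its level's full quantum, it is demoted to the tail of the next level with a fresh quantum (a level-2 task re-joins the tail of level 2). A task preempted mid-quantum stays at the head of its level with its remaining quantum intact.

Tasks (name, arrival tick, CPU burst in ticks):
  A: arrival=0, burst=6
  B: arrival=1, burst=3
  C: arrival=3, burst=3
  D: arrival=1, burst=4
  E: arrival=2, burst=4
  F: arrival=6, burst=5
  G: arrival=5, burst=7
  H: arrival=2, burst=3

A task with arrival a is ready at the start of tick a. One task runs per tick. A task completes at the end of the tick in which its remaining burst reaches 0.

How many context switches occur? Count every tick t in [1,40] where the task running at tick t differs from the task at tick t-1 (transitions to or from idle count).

t=0: L0/L1/L2 = A/-/- → run A
t=1: L0/L1/L2 = ABD/-/- → run A
t=2: L0/L1/L2 = BDEH/A/- → run B
t=3: L0/L1/L2 = BDEHC/A/- → run B
t=4: L0/L1/L2 = DEHC/AB/- → run D
t=5: L0/L1/L2 = DEHCG/AB/- → run D
t=6: L0/L1/L2 = EHCGF/ABD/- → run E
t=7: L0/L1/L2 = EHCGF/ABD/- → run E
t=8: L0/L1/L2 = HCGF/ABDE/- → run H
t=9: L0/L1/L2 = HCGF/ABDE/- → run H
t=10: L0/L1/L2 = CGF/ABDEH/- → run C
t=11: L0/L1/L2 = CGF/ABDEH/- → run C
t=12: L0/L1/L2 = GF/ABDEHC/- → run G
t=13: L0/L1/L2 = GF/ABDEHC/- → run G
t=14: L0/L1/L2 = F/ABDEHCG/- → run F
t=15: L0/L1/L2 = F/ABDEHCG/- → run F
t=16: L0/L1/L2 = -/ABDEHCGF/- → run A
t=17: L0/L1/L2 = -/ABDEHCGF/- → run A
t=18: L0/L1/L2 = -/ABDEHCGF/- → run A
t=19: L0/L1/L2 = -/ABDEHCGF/- → run A
t=20: L0/L1/L2 = -/BDEHCGF/- → run B
t=21: L0/L1/L2 = -/DEHCGF/- → run D
t=22: L0/L1/L2 = -/DEHCGF/- → run D
t=23: L0/L1/L2 = -/EHCGF/- → run E
t=24: L0/L1/L2 = -/EHCGF/- → run E
t=25: L0/L1/L2 = -/HCGF/- → run H
t=26: L0/L1/L2 = -/CGF/- → run C
t=27: L0/L1/L2 = -/GF/- → run G
t=28: L0/L1/L2 = -/GF/- → run G
t=29: L0/L1/L2 = -/GF/- → run G
t=30: L0/L1/L2 = -/GF/- → run G
t=31: L0/L1/L2 = -/F/G → run F
t=32: L0/L1/L2 = -/F/G → run F
t=33: L0/L1/L2 = -/F/G → run F
t=34: L0/L1/L2 = -/-/G → run G
t=35: (idle)
t=36: (idle)
t=37: (idle)
t=38: (idle)
t=39: (idle)
t=40: (idle)

context switches = 17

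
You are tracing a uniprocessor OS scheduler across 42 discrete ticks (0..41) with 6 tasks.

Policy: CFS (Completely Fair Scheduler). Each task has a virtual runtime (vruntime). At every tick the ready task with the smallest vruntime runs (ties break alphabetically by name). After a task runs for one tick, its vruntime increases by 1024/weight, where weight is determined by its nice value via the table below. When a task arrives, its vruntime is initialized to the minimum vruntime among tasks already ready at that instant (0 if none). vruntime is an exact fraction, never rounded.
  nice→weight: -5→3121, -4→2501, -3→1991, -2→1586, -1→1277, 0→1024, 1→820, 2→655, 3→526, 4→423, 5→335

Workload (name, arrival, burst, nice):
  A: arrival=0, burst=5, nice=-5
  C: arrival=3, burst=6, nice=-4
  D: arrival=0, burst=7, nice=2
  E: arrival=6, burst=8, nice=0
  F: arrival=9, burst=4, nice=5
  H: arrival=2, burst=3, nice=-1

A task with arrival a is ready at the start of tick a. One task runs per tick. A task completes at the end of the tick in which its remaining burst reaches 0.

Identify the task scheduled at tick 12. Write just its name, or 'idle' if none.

t=0: vr[A=0 D=0] → run A
t=1: vr[A=1024/3121 D=0] → run D
t=2: vr[A=1024/3121 D=1024/655 H=1024/3121] → run A
t=3: vr[A=2048/3121 C=1024/3121 D=1024/655 H=1024/3121] → run C
t=4: vr[A=2048/3121 C=5756928/7805621 D=1024/655 H=1024/3121] → run H
t=5: vr[A=2048/3121 C=5756928/7805621 D=1024/655 H=4503552/3985517] → run A
t=6: vr[A=3072/3121 C=5756928/7805621 D=1024/655 E=5756928/7805621 H=4503552/3985517] → run C
t=7: vr[A=3072/3121 C=8952832/7805621 D=1024/655 E=5756928/7805621 H=4503552/3985517] → run E
t=8: vr[A=3072/3121 C=8952832/7805621 D=1024/655 E=13562549/7805621 H=4503552/3985517] → run A
t=9: vr[A=4096/3121 C=8952832/7805621 D=1024/655 E=13562549/7805621 F=4503552/3985517 H=4503552/3985517] → run F
t=10: vr[A=4096/3121 C=8952832/7805621 D=1024/655 E=13562549/7805621 F=5589859328/1335148195 H=4503552/3985517] → run H
t=11: vr[A=4096/3121 C=8952832/7805621 D=1024/655 E=13562549/7805621 F=5589859328/1335148195 H=7699456/3985517] → run C
t=12: vr[A=4096/3121 C=12148736/7805621 D=1024/655 E=13562549/7805621 F=5589859328/1335148195 H=7699456/3985517] → run A
t=13: vr[C=12148736/7805621 D=1024/655 E=13562549/7805621 F=5589859328/1335148195 H=7699456/3985517] → run C
t=14: vr[C=15344640/7805621 D=1024/655 E=13562549/7805621 F=5589859328/1335148195 H=7699456/3985517] → run D
t=15: vr[C=15344640/7805621 D=2048/655 E=13562549/7805621 F=5589859328/1335148195 H=7699456/3985517] → run E
t=16: vr[C=15344640/7805621 D=2048/655 E=21368170/7805621 F=5589859328/1335148195 H=7699456/3985517] → run H
t=17: vr[C=15344640/7805621 D=2048/655 E=21368170/7805621 F=5589859328/1335148195] → run C
t=18: vr[C=18540544/7805621 D=2048/655 E=21368170/7805621 F=5589859328/1335148195] → run C
t=19: vr[D=2048/655 E=21368170/7805621 F=5589859328/1335148195] → run E
t=20: vr[D=2048/655 E=29173791/7805621 F=5589859328/1335148195] → run D
t=21: vr[D=3072/655 E=29173791/7805621 F=5589859328/1335148195] → run E
t=22: vr[D=3072/655 E=36979412/7805621 F=5589859328/1335148195] → run F
t=23: vr[D=3072/655 E=36979412/7805621 F=9671028736/1335148195] → run D
t=24: vr[D=4096/655 E=36979412/7805621 F=9671028736/1335148195] → run E
t=25: vr[D=4096/655 E=44785033/7805621 F=9671028736/1335148195] → run E
t=26: vr[D=4096/655 E=52590654/7805621 F=9671028736/1335148195] → run D
t=27: vr[D=1024/131 E=52590654/7805621 F=9671028736/1335148195] → run E
t=28: vr[D=1024/131 E=60396275/7805621 F=9671028736/1335148195] → run F
t=29: vr[D=1024/131 E=60396275/7805621 F=13752198144/1335148195] → run E
t=30: vr[D=1024/131 F=13752198144/1335148195] → run D
t=31: vr[D=6144/655 F=13752198144/1335148195] → run D
t=32: vr[F=13752198144/1335148195] → run F
t=33: (idle)
t=34: (idle)
t=35: (idle)
t=36: (idle)
t=37: (idle)
t=38: (idle)
t=39: (idle)
t=40: (idle)
t=41: (idle)

running at tick 12 = A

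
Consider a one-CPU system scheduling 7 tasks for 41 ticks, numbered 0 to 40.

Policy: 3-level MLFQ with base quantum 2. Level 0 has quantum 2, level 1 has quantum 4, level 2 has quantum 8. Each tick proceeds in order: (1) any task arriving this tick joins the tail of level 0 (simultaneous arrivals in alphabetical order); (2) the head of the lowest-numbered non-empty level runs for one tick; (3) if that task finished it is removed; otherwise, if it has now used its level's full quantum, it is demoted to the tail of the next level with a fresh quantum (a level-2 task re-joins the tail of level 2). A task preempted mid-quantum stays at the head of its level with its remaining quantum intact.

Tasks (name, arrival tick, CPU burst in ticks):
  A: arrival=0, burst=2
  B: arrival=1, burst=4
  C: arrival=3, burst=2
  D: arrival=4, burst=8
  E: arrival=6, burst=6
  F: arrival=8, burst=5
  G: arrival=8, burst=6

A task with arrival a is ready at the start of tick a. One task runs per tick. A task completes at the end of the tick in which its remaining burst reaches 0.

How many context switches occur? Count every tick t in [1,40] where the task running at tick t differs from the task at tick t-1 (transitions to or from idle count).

context switches = 13

t=0: L0/L1/L2 = A/-/- → run A
t=1: L0/L1/L2 = AB/-/- → run A
t=2: L0/L1/L2 = B/-/- → run B
t=3: L0/L1/L2 = BC/-/- → run B
t=4: L0/L1/L2 = CD/B/- → run C
t=5: L0/L1/L2 = CD/B/- → run C
t=6: L0/L1/L2 = DE/B/- → run D
t=7: L0/L1/L2 = DE/B/- → run D
t=8: L0/L1/L2 = EFG/BD/- → run E
t=9: L0/L1/L2 = EFG/BD/- → run E
t=10: L0/L1/L2 = FG/BDE/- → run F
t=11: L0/L1/L2 = FG/BDE/- → run F
t=12: L0/L1/L2 = G/BDEF/- → run G
t=13: L0/L1/L2 = G/BDEF/- → run G
t=14: L0/L1/L2 = -/BDEFG/- → run B
t=15: L0/L1/L2 = -/BDEFG/- → run B
t=16: L0/L1/L2 = -/DEFG/- → run D
t=17: L0/L1/L2 = -/DEFG/- → run D
t=18: L0/L1/L2 = -/DEFG/- → run D
t=19: L0/L1/L2 = -/DEFG/- → run D
t=20: L0/L1/L2 = -/EFG/D → run E
t=21: L0/L1/L2 = -/EFG/D → run E
t=22: L0/L1/L2 = -/EFG/D → run E
t=23: L0/L1/L2 = -/EFG/D → run E
t=24: L0/L1/L2 = -/FG/D → run F
t=25: L0/L1/L2 = -/FG/D → run F
t=26: L0/L1/L2 = -/FG/D → run F
t=27: L0/L1/L2 = -/G/D → run G
t=28: L0/L1/L2 = -/G/D → run G
t=29: L0/L1/L2 = -/G/D → run G
t=30: L0/L1/L2 = -/G/D → run G
t=31: L0/L1/L2 = -/-/D → run D
t=32: L0/L1/L2 = -/-/D → run D
t=33: (idle)
t=34: (idle)
t=35: (idle)
t=36: (idle)
t=37: (idle)
t=38: (idle)
t=39: (idle)
t=40: (idle)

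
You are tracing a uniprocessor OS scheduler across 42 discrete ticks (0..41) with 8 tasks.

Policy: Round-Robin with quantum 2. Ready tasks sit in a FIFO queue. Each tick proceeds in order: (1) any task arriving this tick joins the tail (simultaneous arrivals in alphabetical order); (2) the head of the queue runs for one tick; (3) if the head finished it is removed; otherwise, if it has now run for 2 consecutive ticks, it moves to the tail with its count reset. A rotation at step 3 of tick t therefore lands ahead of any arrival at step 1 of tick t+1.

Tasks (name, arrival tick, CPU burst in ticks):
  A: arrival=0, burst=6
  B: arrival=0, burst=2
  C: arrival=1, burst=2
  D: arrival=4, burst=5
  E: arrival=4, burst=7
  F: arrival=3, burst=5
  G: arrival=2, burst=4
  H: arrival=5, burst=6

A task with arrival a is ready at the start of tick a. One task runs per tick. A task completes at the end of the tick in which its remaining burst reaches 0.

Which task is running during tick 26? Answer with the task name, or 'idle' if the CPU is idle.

running at tick 26 = E

t=0: queue=[A,B] q_used=0 → run A
t=1: queue=[A,B,C] q_used=1 → run A
t=2: queue=[B,C,A,G] q_used=0 → run B
t=3: queue=[B,C,A,G,F] q_used=1 → run B
t=4: queue=[C,A,G,F,D,E] q_used=0 → run C
t=5: queue=[C,A,G,F,D,E,H] q_used=1 → run C
t=6: queue=[A,G,F,D,E,H] q_used=0 → run A
t=7: queue=[A,G,F,D,E,H] q_used=1 → run A
t=8: queue=[G,F,D,E,H,A] q_used=0 → run G
t=9: queue=[G,F,D,E,H,A] q_used=1 → run G
t=10: queue=[F,D,E,H,A,G] q_used=0 → run F
t=11: queue=[F,D,E,H,A,G] q_used=1 → run F
t=12: queue=[D,E,H,A,G,F] q_used=0 → run D
t=13: queue=[D,E,H,A,G,F] q_used=1 → run D
t=14: queue=[E,H,A,G,F,D] q_used=0 → run E
t=15: queue=[E,H,A,G,F,D] q_used=1 → run E
t=16: queue=[H,A,G,F,D,E] q_used=0 → run H
t=17: queue=[H,A,G,F,D,E] q_used=1 → run H
t=18: queue=[A,G,F,D,E,H] q_used=0 → run A
t=19: queue=[A,G,F,D,E,H] q_used=1 → run A
t=20: queue=[G,F,D,E,H] q_used=0 → run G
t=21: queue=[G,F,D,E,H] q_used=1 → run G
t=22: queue=[F,D,E,H] q_used=0 → run F
t=23: queue=[F,D,E,H] q_used=1 → run F
t=24: queue=[D,E,H,F] q_used=0 → run D
t=25: queue=[D,E,H,F] q_used=1 → run D
t=26: queue=[E,H,F,D] q_used=0 → run E
t=27: queue=[E,H,F,D] q_used=1 → run E
t=28: queue=[H,F,D,E] q_used=0 → run H
t=29: queue=[H,F,D,E] q_used=1 → run H
t=30: queue=[F,D,E,H] q_used=0 → run F
t=31: queue=[D,E,H] q_used=0 → run D
t=32: queue=[E,H] q_used=0 → run E
t=33: queue=[E,H] q_used=1 → run E
t=34: queue=[H,E] q_used=0 → run H
t=35: queue=[H,E] q_used=1 → run H
t=36: queue=[E] q_used=0 → run E
t=37: (idle)
t=38: (idle)
t=39: (idle)
t=40: (idle)
t=41: (idle)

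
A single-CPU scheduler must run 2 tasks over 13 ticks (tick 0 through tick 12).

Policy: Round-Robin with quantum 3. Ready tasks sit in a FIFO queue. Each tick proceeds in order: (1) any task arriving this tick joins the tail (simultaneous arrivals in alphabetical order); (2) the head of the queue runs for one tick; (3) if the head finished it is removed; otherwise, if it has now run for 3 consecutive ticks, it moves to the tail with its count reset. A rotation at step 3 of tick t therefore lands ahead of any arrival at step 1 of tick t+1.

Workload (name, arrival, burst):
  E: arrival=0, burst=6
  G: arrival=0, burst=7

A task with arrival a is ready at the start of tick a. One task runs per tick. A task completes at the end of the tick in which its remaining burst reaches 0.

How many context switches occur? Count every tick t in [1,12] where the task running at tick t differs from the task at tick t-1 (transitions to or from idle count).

context switches = 3

t=0: queue=[E,G] q_used=0 → run E
t=1: queue=[E,G] q_used=1 → run E
t=2: queue=[E,G] q_used=2 → run E
t=3: queue=[G,E] q_used=0 → run G
t=4: queue=[G,E] q_used=1 → run G
t=5: queue=[G,E] q_used=2 → run G
t=6: queue=[E,G] q_used=0 → run E
t=7: queue=[E,G] q_used=1 → run E
t=8: queue=[E,G] q_used=2 → run E
t=9: queue=[G] q_used=0 → run G
t=10: queue=[G] q_used=1 → run G
t=11: queue=[G] q_used=2 → run G
t=12: queue=[G] q_used=0 → run G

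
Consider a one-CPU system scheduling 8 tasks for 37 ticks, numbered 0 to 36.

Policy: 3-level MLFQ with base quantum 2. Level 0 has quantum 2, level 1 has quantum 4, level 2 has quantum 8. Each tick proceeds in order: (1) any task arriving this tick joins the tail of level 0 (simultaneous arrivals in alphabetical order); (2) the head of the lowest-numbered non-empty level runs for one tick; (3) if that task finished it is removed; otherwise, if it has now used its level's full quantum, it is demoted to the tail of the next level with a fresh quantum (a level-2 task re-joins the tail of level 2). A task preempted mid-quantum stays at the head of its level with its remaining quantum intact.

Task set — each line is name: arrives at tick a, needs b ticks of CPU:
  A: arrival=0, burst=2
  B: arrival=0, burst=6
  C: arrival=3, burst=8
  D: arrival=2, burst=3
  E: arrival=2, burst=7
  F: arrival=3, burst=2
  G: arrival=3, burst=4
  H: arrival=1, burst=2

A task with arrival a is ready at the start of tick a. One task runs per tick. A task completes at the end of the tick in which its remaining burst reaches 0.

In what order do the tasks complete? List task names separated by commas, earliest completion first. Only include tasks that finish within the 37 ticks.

t=0: L0/L1/L2 = AB/-/- → run A
t=1: L0/L1/L2 = ABH/-/- → run A
t=2: L0/L1/L2 = BHDE/-/- → run B
t=3: L0/L1/L2 = BHDECFG/-/- → run B
t=4: L0/L1/L2 = HDECFG/B/- → run H
t=5: L0/L1/L2 = HDECFG/B/- → run H
t=6: L0/L1/L2 = DECFG/B/- → run D
t=7: L0/L1/L2 = DECFG/B/- → run D
t=8: L0/L1/L2 = ECFG/BD/- → run E
t=9: L0/L1/L2 = ECFG/BD/- → run E
t=10: L0/L1/L2 = CFG/BDE/- → run C
t=11: L0/L1/L2 = CFG/BDE/- → run C
t=12: L0/L1/L2 = FG/BDEC/- → run F
t=13: L0/L1/L2 = FG/BDEC/- → run F
t=14: L0/L1/L2 = G/BDEC/- → run G
t=15: L0/L1/L2 = G/BDEC/- → run G
t=16: L0/L1/L2 = -/BDECG/- → run B
t=17: L0/L1/L2 = -/BDECG/- → run B
t=18: L0/L1/L2 = -/BDECG/- → run B
t=19: L0/L1/L2 = -/BDECG/- → run B
t=20: L0/L1/L2 = -/DECG/- → run D
t=21: L0/L1/L2 = -/ECG/- → run E
t=22: L0/L1/L2 = -/ECG/- → run E
t=23: L0/L1/L2 = -/ECG/- → run E
t=24: L0/L1/L2 = -/ECG/- → run E
t=25: L0/L1/L2 = -/CG/E → run C
t=26: L0/L1/L2 = -/CG/E → run C
t=27: L0/L1/L2 = -/CG/E → run C
t=28: L0/L1/L2 = -/CG/E → run C
t=29: L0/L1/L2 = -/G/EC → run G
t=30: L0/L1/L2 = -/G/EC → run G
t=31: L0/L1/L2 = -/-/EC → run E
t=32: L0/L1/L2 = -/-/C → run C
t=33: L0/L1/L2 = -/-/C → run C
t=34: (idle)
t=35: (idle)
t=36: (idle)

completion order = A, H, F, B, D, G, E, C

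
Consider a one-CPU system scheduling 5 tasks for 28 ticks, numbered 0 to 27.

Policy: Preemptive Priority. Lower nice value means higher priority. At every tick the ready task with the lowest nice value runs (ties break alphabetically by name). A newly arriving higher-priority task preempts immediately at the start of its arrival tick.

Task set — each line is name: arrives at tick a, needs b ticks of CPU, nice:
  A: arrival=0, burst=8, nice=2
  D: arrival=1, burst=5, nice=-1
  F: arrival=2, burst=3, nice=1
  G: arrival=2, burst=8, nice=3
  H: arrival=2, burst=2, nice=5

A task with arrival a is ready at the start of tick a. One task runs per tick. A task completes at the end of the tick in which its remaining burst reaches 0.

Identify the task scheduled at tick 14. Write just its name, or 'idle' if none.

t=0: ready={A} → run A
t=1: ready={A,D} → run D
t=2: ready={A,D,F,G,H} → run D
t=3: ready={A,D,F,G,H} → run D
t=4: ready={A,D,F,G,H} → run D
t=5: ready={A,D,F,G,H} → run D
t=6: ready={A,F,G,H} → run F
t=7: ready={A,F,G,H} → run F
t=8: ready={A,F,G,H} → run F
t=9: ready={A,G,H} → run A
t=10: ready={A,G,H} → run A
t=11: ready={A,G,H} → run A
t=12: ready={A,G,H} → run A
t=13: ready={A,G,H} → run A
t=14: ready={A,G,H} → run A
t=15: ready={A,G,H} → run A
t=16: ready={G,H} → run G
t=17: ready={G,H} → run G
t=18: ready={G,H} → run G
t=19: ready={G,H} → run G
t=20: ready={G,H} → run G
t=21: ready={G,H} → run G
t=22: ready={G,H} → run G
t=23: ready={G,H} → run G
t=24: ready={H} → run H
t=25: ready={H} → run H
t=26: (idle)
t=27: (idle)

running at tick 14 = A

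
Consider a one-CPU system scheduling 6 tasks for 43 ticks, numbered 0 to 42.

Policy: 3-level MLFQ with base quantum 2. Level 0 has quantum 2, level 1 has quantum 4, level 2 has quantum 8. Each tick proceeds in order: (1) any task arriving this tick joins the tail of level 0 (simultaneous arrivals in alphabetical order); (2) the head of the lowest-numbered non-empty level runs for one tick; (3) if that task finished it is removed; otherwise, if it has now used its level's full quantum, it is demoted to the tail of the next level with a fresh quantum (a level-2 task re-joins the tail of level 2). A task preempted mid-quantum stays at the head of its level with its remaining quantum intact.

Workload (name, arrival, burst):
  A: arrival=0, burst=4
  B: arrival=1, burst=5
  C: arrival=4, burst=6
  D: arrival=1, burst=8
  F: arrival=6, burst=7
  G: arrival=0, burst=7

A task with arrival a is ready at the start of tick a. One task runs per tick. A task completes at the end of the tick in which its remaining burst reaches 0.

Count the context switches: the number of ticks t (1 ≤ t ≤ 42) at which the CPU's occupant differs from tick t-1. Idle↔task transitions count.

context switches = 15

t=0: L0/L1/L2 = AG/-/- → run A
t=1: L0/L1/L2 = AGBD/-/- → run A
t=2: L0/L1/L2 = GBD/A/- → run G
t=3: L0/L1/L2 = GBD/A/- → run G
t=4: L0/L1/L2 = BDC/AG/- → run B
t=5: L0/L1/L2 = BDC/AG/- → run B
t=6: L0/L1/L2 = DCF/AGB/- → run D
t=7: L0/L1/L2 = DCF/AGB/- → run D
t=8: L0/L1/L2 = CF/AGBD/- → run C
t=9: L0/L1/L2 = CF/AGBD/- → run C
t=10: L0/L1/L2 = F/AGBDC/- → run F
t=11: L0/L1/L2 = F/AGBDC/- → run F
t=12: L0/L1/L2 = -/AGBDCF/- → run A
t=13: L0/L1/L2 = -/AGBDCF/- → run A
t=14: L0/L1/L2 = -/GBDCF/- → run G
t=15: L0/L1/L2 = -/GBDCF/- → run G
t=16: L0/L1/L2 = -/GBDCF/- → run G
t=17: L0/L1/L2 = -/GBDCF/- → run G
t=18: L0/L1/L2 = -/BDCF/G → run B
t=19: L0/L1/L2 = -/BDCF/G → run B
t=20: L0/L1/L2 = -/BDCF/G → run B
t=21: L0/L1/L2 = -/DCF/G → run D
t=22: L0/L1/L2 = -/DCF/G → run D
t=23: L0/L1/L2 = -/DCF/G → run D
t=24: L0/L1/L2 = -/DCF/G → run D
t=25: L0/L1/L2 = -/CF/GD → run C
t=26: L0/L1/L2 = -/CF/GD → run C
t=27: L0/L1/L2 = -/CF/GD → run C
t=28: L0/L1/L2 = -/CF/GD → run C
t=29: L0/L1/L2 = -/F/GD → run F
t=30: L0/L1/L2 = -/F/GD → run F
t=31: L0/L1/L2 = -/F/GD → run F
t=32: L0/L1/L2 = -/F/GD → run F
t=33: L0/L1/L2 = -/-/GDF → run G
t=34: L0/L1/L2 = -/-/DF → run D
t=35: L0/L1/L2 = -/-/DF → run D
t=36: L0/L1/L2 = -/-/F → run F
t=37: (idle)
t=38: (idle)
t=39: (idle)
t=40: (idle)
t=41: (idle)
t=42: (idle)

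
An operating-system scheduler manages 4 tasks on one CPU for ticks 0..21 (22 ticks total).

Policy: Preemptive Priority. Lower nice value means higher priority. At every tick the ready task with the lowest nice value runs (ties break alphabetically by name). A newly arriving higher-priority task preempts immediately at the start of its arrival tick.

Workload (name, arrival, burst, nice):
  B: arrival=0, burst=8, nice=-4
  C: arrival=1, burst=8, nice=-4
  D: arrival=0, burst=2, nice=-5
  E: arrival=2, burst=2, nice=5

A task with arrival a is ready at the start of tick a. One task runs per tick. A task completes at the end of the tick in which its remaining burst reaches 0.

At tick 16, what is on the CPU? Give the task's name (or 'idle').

t=0: ready={B,D} → run D
t=1: ready={B,C,D} → run D
t=2: ready={B,C,E} → run B
t=3: ready={B,C,E} → run B
t=4: ready={B,C,E} → run B
t=5: ready={B,C,E} → run B
t=6: ready={B,C,E} → run B
t=7: ready={B,C,E} → run B
t=8: ready={B,C,E} → run B
t=9: ready={B,C,E} → run B
t=10: ready={C,E} → run C
t=11: ready={C,E} → run C
t=12: ready={C,E} → run C
t=13: ready={C,E} → run C
t=14: ready={C,E} → run C
t=15: ready={C,E} → run C
t=16: ready={C,E} → run C
t=17: ready={C,E} → run C
t=18: ready={E} → run E
t=19: ready={E} → run E
t=20: (idle)
t=21: (idle)

running at tick 16 = C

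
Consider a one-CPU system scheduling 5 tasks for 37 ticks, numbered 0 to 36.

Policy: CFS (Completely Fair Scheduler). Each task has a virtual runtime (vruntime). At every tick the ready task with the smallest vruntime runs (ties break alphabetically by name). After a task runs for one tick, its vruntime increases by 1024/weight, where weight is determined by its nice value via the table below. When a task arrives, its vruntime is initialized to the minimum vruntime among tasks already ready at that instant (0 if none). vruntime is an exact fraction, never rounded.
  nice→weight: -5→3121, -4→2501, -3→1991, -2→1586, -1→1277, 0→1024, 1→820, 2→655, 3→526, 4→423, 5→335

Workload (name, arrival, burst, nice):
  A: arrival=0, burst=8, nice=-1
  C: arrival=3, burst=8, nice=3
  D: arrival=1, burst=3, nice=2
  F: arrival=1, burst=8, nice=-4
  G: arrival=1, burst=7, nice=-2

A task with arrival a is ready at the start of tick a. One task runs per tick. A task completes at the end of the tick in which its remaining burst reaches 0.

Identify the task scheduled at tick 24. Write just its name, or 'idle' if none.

t=0: vr[A=0] → run A
t=1: vr[A=1024/1277 D=1024/1277 F=1024/1277 G=1024/1277] → run A
t=2: vr[A=2048/1277 D=1024/1277 F=1024/1277 G=1024/1277] → run D
t=3: vr[A=2048/1277 C=1024/1277 D=1978368/836435 F=1024/1277 G=1024/1277] → run C
t=4: vr[A=2048/1277 C=923136/335851 D=1978368/836435 F=1024/1277 G=1024/1277] → run F
t=5: vr[A=2048/1277 C=923136/335851 D=1978368/836435 F=3868672/3193777 G=1024/1277] → run G
t=6: vr[A=2048/1277 C=923136/335851 D=1978368/836435 F=3868672/3193777 G=1465856/1012661] → run F
t=7: vr[A=2048/1277 C=923136/335851 D=1978368/836435 F=5176320/3193777 G=1465856/1012661] → run G
t=8: vr[A=2048/1277 C=923136/335851 D=1978368/836435 F=5176320/3193777 G=2119680/1012661] → run A
t=9: vr[A=3072/1277 C=923136/335851 D=1978368/836435 F=5176320/3193777 G=2119680/1012661] → run F
t=10: vr[A=3072/1277 C=923136/335851 D=1978368/836435 F=6483968/3193777 G=2119680/1012661] → run F
t=11: vr[A=3072/1277 C=923136/335851 D=1978368/836435 F=7791616/3193777 G=2119680/1012661] → run G
t=12: vr[A=3072/1277 C=923136/335851 D=1978368/836435 F=7791616/3193777 G=2773504/1012661] → run D
t=13: vr[A=3072/1277 C=923136/335851 D=3286016/836435 F=7791616/3193777 G=2773504/1012661] → run A
t=14: vr[A=4096/1277 C=923136/335851 D=3286016/836435 F=7791616/3193777 G=2773504/1012661] → run F
t=15: vr[A=4096/1277 C=923136/335851 D=3286016/836435 F=9099264/3193777 G=2773504/1012661] → run G
t=16: vr[A=4096/1277 C=923136/335851 D=3286016/836435 F=9099264/3193777 G=3427328/1012661] → run C
t=17: vr[A=4096/1277 C=1576960/335851 D=3286016/836435 F=9099264/3193777 G=3427328/1012661] → run F
t=18: vr[A=4096/1277 C=1576960/335851 D=3286016/836435 F=10406912/3193777 G=3427328/1012661] → run A
t=19: vr[A=5120/1277 C=1576960/335851 D=3286016/836435 F=10406912/3193777 G=3427328/1012661] → run F
t=20: vr[A=5120/1277 C=1576960/335851 D=3286016/836435 F=11714560/3193777 G=3427328/1012661] → run G
t=21: vr[A=5120/1277 C=1576960/335851 D=3286016/836435 F=11714560/3193777 G=4081152/1012661] → run F
t=22: vr[A=5120/1277 C=1576960/335851 D=3286016/836435 G=4081152/1012661] → run D
t=23: vr[A=5120/1277 C=1576960/335851 G=4081152/1012661] → run A
t=24: vr[A=6144/1277 C=1576960/335851 G=4081152/1012661] → run G
t=25: vr[A=6144/1277 C=1576960/335851 G=4734976/1012661] → run G
t=26: vr[A=6144/1277 C=1576960/335851] → run C
t=27: vr[A=6144/1277 C=2230784/335851] → run A
t=28: vr[A=7168/1277 C=2230784/335851] → run A
t=29: vr[C=2230784/335851] → run C
t=30: vr[C=2884608/335851] → run C
t=31: vr[C=3538432/335851] → run C
t=32: vr[C=4192256/335851] → run C
t=33: vr[C=4846080/335851] → run C
t=34: (idle)
t=35: (idle)
t=36: (idle)

running at tick 24 = G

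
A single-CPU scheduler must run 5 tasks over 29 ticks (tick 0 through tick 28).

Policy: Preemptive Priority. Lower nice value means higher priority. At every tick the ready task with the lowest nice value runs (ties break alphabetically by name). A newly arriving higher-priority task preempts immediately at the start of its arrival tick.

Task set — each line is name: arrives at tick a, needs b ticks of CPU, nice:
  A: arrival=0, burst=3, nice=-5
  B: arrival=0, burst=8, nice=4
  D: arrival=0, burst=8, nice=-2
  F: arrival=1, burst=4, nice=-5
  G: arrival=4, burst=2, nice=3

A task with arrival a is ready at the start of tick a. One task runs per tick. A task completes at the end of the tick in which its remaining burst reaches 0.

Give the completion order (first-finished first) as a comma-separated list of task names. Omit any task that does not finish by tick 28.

t=0: ready={A,B,D} → run A
t=1: ready={A,B,D,F} → run A
t=2: ready={A,B,D,F} → run A
t=3: ready={B,D,F} → run F
t=4: ready={B,D,F,G} → run F
t=5: ready={B,D,F,G} → run F
t=6: ready={B,D,F,G} → run F
t=7: ready={B,D,G} → run D
t=8: ready={B,D,G} → run D
t=9: ready={B,D,G} → run D
t=10: ready={B,D,G} → run D
t=11: ready={B,D,G} → run D
t=12: ready={B,D,G} → run D
t=13: ready={B,D,G} → run D
t=14: ready={B,D,G} → run D
t=15: ready={B,G} → run G
t=16: ready={B,G} → run G
t=17: ready={B} → run B
t=18: ready={B} → run B
t=19: ready={B} → run B
t=20: ready={B} → run B
t=21: ready={B} → run B
t=22: ready={B} → run B
t=23: ready={B} → run B
t=24: ready={B} → run B
t=25: (idle)
t=26: (idle)
t=27: (idle)
t=28: (idle)

completion order = A, F, D, G, B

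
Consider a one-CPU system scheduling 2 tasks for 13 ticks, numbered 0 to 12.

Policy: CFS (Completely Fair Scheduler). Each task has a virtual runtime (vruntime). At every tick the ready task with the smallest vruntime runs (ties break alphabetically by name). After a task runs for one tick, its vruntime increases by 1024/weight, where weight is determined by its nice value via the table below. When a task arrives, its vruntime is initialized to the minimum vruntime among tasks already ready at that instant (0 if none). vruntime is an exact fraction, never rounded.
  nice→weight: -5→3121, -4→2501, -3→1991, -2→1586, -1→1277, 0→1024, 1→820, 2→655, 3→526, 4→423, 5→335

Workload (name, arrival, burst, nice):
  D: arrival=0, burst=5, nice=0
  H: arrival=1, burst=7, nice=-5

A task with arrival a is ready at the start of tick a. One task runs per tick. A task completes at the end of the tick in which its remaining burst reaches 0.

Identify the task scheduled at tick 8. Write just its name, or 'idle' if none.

t=0: vr[D=0] → run D
t=1: vr[D=1 H=1] → run D
t=2: vr[D=2 H=1] → run H
t=3: vr[D=2 H=4145/3121] → run H
t=4: vr[D=2 H=5169/3121] → run H
t=5: vr[D=2 H=6193/3121] → run H
t=6: vr[D=2 H=7217/3121] → run D
t=7: vr[D=3 H=7217/3121] → run H
t=8: vr[D=3 H=8241/3121] → run H
t=9: vr[D=3 H=9265/3121] → run H
t=10: vr[D=3] → run D
t=11: vr[D=4] → run D
t=12: (idle)

running at tick 8 = H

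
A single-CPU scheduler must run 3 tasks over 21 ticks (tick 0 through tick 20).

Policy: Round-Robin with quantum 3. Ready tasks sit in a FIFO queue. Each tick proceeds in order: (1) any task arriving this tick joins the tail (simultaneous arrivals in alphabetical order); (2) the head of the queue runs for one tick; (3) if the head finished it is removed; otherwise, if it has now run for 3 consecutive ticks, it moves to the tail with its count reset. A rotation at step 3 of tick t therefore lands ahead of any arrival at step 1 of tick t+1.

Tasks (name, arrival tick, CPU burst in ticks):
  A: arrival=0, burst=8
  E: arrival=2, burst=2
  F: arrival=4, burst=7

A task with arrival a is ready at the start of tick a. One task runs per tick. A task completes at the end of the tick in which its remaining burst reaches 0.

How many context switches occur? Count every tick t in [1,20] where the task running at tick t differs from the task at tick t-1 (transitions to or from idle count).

context switches = 6

t=0: queue=[A] q_used=0 → run A
t=1: queue=[A] q_used=1 → run A
t=2: queue=[A,E] q_used=2 → run A
t=3: queue=[E,A] q_used=0 → run E
t=4: queue=[E,A,F] q_used=1 → run E
t=5: queue=[A,F] q_used=0 → run A
t=6: queue=[A,F] q_used=1 → run A
t=7: queue=[A,F] q_used=2 → run A
t=8: queue=[F,A] q_used=0 → run F
t=9: queue=[F,A] q_used=1 → run F
t=10: queue=[F,A] q_used=2 → run F
t=11: queue=[A,F] q_used=0 → run A
t=12: queue=[A,F] q_used=1 → run A
t=13: queue=[F] q_used=0 → run F
t=14: queue=[F] q_used=1 → run F
t=15: queue=[F] q_used=2 → run F
t=16: queue=[F] q_used=0 → run F
t=17: (idle)
t=18: (idle)
t=19: (idle)
t=20: (idle)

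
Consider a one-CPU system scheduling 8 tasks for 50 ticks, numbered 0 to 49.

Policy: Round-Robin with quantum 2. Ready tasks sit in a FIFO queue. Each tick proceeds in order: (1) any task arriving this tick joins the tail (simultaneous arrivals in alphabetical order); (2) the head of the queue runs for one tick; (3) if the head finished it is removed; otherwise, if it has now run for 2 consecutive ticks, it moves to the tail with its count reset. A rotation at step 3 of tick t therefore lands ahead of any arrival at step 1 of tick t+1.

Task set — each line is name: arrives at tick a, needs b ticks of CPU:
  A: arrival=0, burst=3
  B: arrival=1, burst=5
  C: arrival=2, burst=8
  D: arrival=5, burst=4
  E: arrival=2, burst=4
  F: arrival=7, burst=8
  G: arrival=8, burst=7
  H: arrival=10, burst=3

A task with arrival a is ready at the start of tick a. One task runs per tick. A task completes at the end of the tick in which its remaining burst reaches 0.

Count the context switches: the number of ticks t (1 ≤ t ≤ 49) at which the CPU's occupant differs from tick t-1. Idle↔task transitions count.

context switches = 23

t=0: queue=[A] q_used=0 → run A
t=1: queue=[A,B] q_used=1 → run A
t=2: queue=[B,A,C,E] q_used=0 → run B
t=3: queue=[B,A,C,E] q_used=1 → run B
t=4: queue=[A,C,E,B] q_used=0 → run A
t=5: queue=[C,E,B,D] q_used=0 → run C
t=6: queue=[C,E,B,D] q_used=1 → run C
t=7: queue=[E,B,D,C,F] q_used=0 → run E
t=8: queue=[E,B,D,C,F,G] q_used=1 → run E
t=9: queue=[B,D,C,F,G,E] q_used=0 → run B
t=10: queue=[B,D,C,F,G,E,H] q_used=1 → run B
t=11: queue=[D,C,F,G,E,H,B] q_used=0 → run D
t=12: queue=[D,C,F,G,E,H,B] q_used=1 → run D
t=13: queue=[C,F,G,E,H,B,D] q_used=0 → run C
t=14: queue=[C,F,G,E,H,B,D] q_used=1 → run C
t=15: queue=[F,G,E,H,B,D,C] q_used=0 → run F
t=16: queue=[F,G,E,H,B,D,C] q_used=1 → run F
t=17: queue=[G,E,H,B,D,C,F] q_used=0 → run G
t=18: queue=[G,E,H,B,D,C,F] q_used=1 → run G
t=19: queue=[E,H,B,D,C,F,G] q_used=0 → run E
t=20: queue=[E,H,B,D,C,F,G] q_used=1 → run E
t=21: queue=[H,B,D,C,F,G] q_used=0 → run H
t=22: queue=[H,B,D,C,F,G] q_used=1 → run H
t=23: queue=[B,D,C,F,G,H] q_used=0 → run B
t=24: queue=[D,C,F,G,H] q_used=0 → run D
t=25: queue=[D,C,F,G,H] q_used=1 → run D
t=26: queue=[C,F,G,H] q_used=0 → run C
t=27: queue=[C,F,G,H] q_used=1 → run C
t=28: queue=[F,G,H,C] q_used=0 → run F
t=29: queue=[F,G,H,C] q_used=1 → run F
t=30: queue=[G,H,C,F] q_used=0 → run G
t=31: queue=[G,H,C,F] q_used=1 → run G
t=32: queue=[H,C,F,G] q_used=0 → run H
t=33: queue=[C,F,G] q_used=0 → run C
t=34: queue=[C,F,G] q_used=1 → run C
t=35: queue=[F,G] q_used=0 → run F
t=36: queue=[F,G] q_used=1 → run F
t=37: queue=[G,F] q_used=0 → run G
t=38: queue=[G,F] q_used=1 → run G
t=39: queue=[F,G] q_used=0 → run F
t=40: queue=[F,G] q_used=1 → run F
t=41: queue=[G] q_used=0 → run G
t=42: (idle)
t=43: (idle)
t=44: (idle)
t=45: (idle)
t=46: (idle)
t=47: (idle)
t=48: (idle)
t=49: (idle)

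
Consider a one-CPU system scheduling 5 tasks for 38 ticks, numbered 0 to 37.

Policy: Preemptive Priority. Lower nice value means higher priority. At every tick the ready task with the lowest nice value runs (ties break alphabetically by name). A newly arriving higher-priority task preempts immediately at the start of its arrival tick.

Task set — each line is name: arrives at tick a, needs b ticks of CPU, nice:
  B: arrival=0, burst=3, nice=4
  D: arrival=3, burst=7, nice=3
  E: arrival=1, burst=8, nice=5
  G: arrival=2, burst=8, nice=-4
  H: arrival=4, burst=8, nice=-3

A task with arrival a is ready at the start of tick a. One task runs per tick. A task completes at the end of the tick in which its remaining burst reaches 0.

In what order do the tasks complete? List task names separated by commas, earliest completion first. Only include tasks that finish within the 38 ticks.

completion order = G, H, D, B, E

t=0: ready={B} → run B
t=1: ready={B,E} → run B
t=2: ready={B,E,G} → run G
t=3: ready={B,D,E,G} → run G
t=4: ready={B,D,E,G,H} → run G
t=5: ready={B,D,E,G,H} → run G
t=6: ready={B,D,E,G,H} → run G
t=7: ready={B,D,E,G,H} → run G
t=8: ready={B,D,E,G,H} → run G
t=9: ready={B,D,E,G,H} → run G
t=10: ready={B,D,E,H} → run H
t=11: ready={B,D,E,H} → run H
t=12: ready={B,D,E,H} → run H
t=13: ready={B,D,E,H} → run H
t=14: ready={B,D,E,H} → run H
t=15: ready={B,D,E,H} → run H
t=16: ready={B,D,E,H} → run H
t=17: ready={B,D,E,H} → run H
t=18: ready={B,D,E} → run D
t=19: ready={B,D,E} → run D
t=20: ready={B,D,E} → run D
t=21: ready={B,D,E} → run D
t=22: ready={B,D,E} → run D
t=23: ready={B,D,E} → run D
t=24: ready={B,D,E} → run D
t=25: ready={B,E} → run B
t=26: ready={E} → run E
t=27: ready={E} → run E
t=28: ready={E} → run E
t=29: ready={E} → run E
t=30: ready={E} → run E
t=31: ready={E} → run E
t=32: ready={E} → run E
t=33: ready={E} → run E
t=34: (idle)
t=35: (idle)
t=36: (idle)
t=37: (idle)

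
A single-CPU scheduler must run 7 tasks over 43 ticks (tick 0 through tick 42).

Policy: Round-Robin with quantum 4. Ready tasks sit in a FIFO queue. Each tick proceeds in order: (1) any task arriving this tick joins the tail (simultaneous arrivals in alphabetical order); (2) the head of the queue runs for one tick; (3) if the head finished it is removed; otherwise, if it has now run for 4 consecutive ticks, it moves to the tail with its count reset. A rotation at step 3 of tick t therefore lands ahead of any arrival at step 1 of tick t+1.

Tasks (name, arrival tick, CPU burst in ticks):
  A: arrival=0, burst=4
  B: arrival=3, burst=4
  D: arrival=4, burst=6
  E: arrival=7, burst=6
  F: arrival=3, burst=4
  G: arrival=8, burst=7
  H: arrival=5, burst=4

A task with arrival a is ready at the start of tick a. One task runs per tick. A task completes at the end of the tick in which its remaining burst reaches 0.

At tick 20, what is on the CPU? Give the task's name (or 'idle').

t=0: queue=[A] q_used=0 → run A
t=1: queue=[A] q_used=1 → run A
t=2: queue=[A] q_used=2 → run A
t=3: queue=[A,B,F] q_used=3 → run A
t=4: queue=[B,F,D] q_used=0 → run B
t=5: queue=[B,F,D,H] q_used=1 → run B
t=6: queue=[B,F,D,H] q_used=2 → run B
t=7: queue=[B,F,D,H,E] q_used=3 → run B
t=8: queue=[F,D,H,E,G] q_used=0 → run F
t=9: queue=[F,D,H,E,G] q_used=1 → run F
t=10: queue=[F,D,H,E,G] q_used=2 → run F
t=11: queue=[F,D,H,E,G] q_used=3 → run F
t=12: queue=[D,H,E,G] q_used=0 → run D
t=13: queue=[D,H,E,G] q_used=1 → run D
t=14: queue=[D,H,E,G] q_used=2 → run D
t=15: queue=[D,H,E,G] q_used=3 → run D
t=16: queue=[H,E,G,D] q_used=0 → run H
t=17: queue=[H,E,G,D] q_used=1 → run H
t=18: queue=[H,E,G,D] q_used=2 → run H
t=19: queue=[H,E,G,D] q_used=3 → run H
t=20: queue=[E,G,D] q_used=0 → run E
t=21: queue=[E,G,D] q_used=1 → run E
t=22: queue=[E,G,D] q_used=2 → run E
t=23: queue=[E,G,D] q_used=3 → run E
t=24: queue=[G,D,E] q_used=0 → run G
t=25: queue=[G,D,E] q_used=1 → run G
t=26: queue=[G,D,E] q_used=2 → run G
t=27: queue=[G,D,E] q_used=3 → run G
t=28: queue=[D,E,G] q_used=0 → run D
t=29: queue=[D,E,G] q_used=1 → run D
t=30: queue=[E,G] q_used=0 → run E
t=31: queue=[E,G] q_used=1 → run E
t=32: queue=[G] q_used=0 → run G
t=33: queue=[G] q_used=1 → run G
t=34: queue=[G] q_used=2 → run G
t=35: (idle)
t=36: (idle)
t=37: (idle)
t=38: (idle)
t=39: (idle)
t=40: (idle)
t=41: (idle)
t=42: (idle)

running at tick 20 = E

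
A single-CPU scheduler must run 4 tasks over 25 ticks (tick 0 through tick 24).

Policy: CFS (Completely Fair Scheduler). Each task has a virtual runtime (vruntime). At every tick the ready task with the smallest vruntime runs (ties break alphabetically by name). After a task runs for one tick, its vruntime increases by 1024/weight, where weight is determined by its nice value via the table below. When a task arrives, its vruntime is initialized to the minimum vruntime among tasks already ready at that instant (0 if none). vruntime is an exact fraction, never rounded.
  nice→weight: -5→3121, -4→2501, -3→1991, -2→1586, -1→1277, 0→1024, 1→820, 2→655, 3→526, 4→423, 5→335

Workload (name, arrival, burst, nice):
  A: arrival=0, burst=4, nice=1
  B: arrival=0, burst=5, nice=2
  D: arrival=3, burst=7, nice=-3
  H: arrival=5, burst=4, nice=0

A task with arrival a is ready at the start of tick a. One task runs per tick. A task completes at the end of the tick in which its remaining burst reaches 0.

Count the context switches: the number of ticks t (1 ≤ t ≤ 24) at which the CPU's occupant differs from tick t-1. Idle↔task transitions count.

context switches = 18

t=0: vr[A=0 B=0] → run A
t=1: vr[A=256/205 B=0] → run B
t=2: vr[A=256/205 B=1024/655] → run A
t=3: vr[A=512/205 B=1024/655 D=1024/655] → run B
t=4: vr[A=512/205 B=2048/655 D=1024/655] → run D
t=5: vr[A=512/205 B=2048/655 D=2709504/1304105 H=2709504/1304105] → run D
t=6: vr[A=512/205 B=2048/655 D=3380224/1304105 H=2709504/1304105] → run H
t=7: vr[A=512/205 B=2048/655 D=3380224/1304105 H=4013609/1304105] → run A
t=8: vr[A=768/205 B=2048/655 D=3380224/1304105 H=4013609/1304105] → run D
t=9: vr[A=768/205 B=2048/655 D=4050944/1304105 H=4013609/1304105] → run H
t=10: vr[A=768/205 B=2048/655 D=4050944/1304105 H=5317714/1304105] → run D
t=11: vr[A=768/205 B=2048/655 D=4721664/1304105 H=5317714/1304105] → run B
t=12: vr[A=768/205 B=3072/655 D=4721664/1304105 H=5317714/1304105] → run D
t=13: vr[A=768/205 B=3072/655 D=5392384/1304105 H=5317714/1304105] → run A
t=14: vr[B=3072/655 D=5392384/1304105 H=5317714/1304105] → run H
t=15: vr[B=3072/655 D=5392384/1304105 H=6621819/1304105] → run D
t=16: vr[B=3072/655 D=6063104/1304105 H=6621819/1304105] → run D
t=17: vr[B=3072/655 H=6621819/1304105] → run B
t=18: vr[B=4096/655 H=6621819/1304105] → run H
t=19: vr[B=4096/655] → run B
t=20: (idle)
t=21: (idle)
t=22: (idle)
t=23: (idle)
t=24: (idle)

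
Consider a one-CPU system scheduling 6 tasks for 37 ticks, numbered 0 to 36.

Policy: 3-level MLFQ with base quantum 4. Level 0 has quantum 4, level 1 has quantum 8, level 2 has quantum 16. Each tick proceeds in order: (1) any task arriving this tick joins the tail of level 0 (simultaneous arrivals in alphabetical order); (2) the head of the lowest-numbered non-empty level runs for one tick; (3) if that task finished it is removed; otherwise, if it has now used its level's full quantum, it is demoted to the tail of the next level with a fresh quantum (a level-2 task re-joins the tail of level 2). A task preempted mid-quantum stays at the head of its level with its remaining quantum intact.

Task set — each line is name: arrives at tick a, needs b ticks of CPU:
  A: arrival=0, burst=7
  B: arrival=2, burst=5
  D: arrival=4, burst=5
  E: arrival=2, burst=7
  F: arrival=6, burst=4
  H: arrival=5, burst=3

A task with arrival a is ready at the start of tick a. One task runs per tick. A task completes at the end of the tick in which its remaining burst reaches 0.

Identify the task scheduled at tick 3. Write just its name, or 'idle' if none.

running at tick 3 = A

t=0: L0/L1/L2 = A/-/- → run A
t=1: L0/L1/L2 = A/-/- → run A
t=2: L0/L1/L2 = ABE/-/- → run A
t=3: L0/L1/L2 = ABE/-/- → run A
t=4: L0/L1/L2 = BED/A/- → run B
t=5: L0/L1/L2 = BEDH/A/- → run B
t=6: L0/L1/L2 = BEDHF/A/- → run B
t=7: L0/L1/L2 = BEDHF/A/- → run B
t=8: L0/L1/L2 = EDHF/AB/- → run E
t=9: L0/L1/L2 = EDHF/AB/- → run E
t=10: L0/L1/L2 = EDHF/AB/- → run E
t=11: L0/L1/L2 = EDHF/AB/- → run E
t=12: L0/L1/L2 = DHF/ABE/- → run D
t=13: L0/L1/L2 = DHF/ABE/- → run D
t=14: L0/L1/L2 = DHF/ABE/- → run D
t=15: L0/L1/L2 = DHF/ABE/- → run D
t=16: L0/L1/L2 = HF/ABED/- → run H
t=17: L0/L1/L2 = HF/ABED/- → run H
t=18: L0/L1/L2 = HF/ABED/- → run H
t=19: L0/L1/L2 = F/ABED/- → run F
t=20: L0/L1/L2 = F/ABED/- → run F
t=21: L0/L1/L2 = F/ABED/- → run F
t=22: L0/L1/L2 = F/ABED/- → run F
t=23: L0/L1/L2 = -/ABED/- → run A
t=24: L0/L1/L2 = -/ABED/- → run A
t=25: L0/L1/L2 = -/ABED/- → run A
t=26: L0/L1/L2 = -/BED/- → run B
t=27: L0/L1/L2 = -/ED/- → run E
t=28: L0/L1/L2 = -/ED/- → run E
t=29: L0/L1/L2 = -/ED/- → run E
t=30: L0/L1/L2 = -/D/- → run D
t=31: (idle)
t=32: (idle)
t=33: (idle)
t=34: (idle)
t=35: (idle)
t=36: (idle)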